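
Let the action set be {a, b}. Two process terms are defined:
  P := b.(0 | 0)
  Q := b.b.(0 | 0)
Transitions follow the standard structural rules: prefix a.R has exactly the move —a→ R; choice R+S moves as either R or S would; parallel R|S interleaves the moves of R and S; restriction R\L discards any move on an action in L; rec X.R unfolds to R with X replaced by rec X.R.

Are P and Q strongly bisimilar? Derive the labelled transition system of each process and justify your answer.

not bisimilar

Reachable graph of P (2 states):
  u0 = b.(0 | 0) has moves —b→ u1
  u1 = 0 | 0 has moves (no moves)
Reachable graph of Q (3 states):
  v0 = b.b.(0 | 0) has moves —b→ v1
  v1 = b.(0 | 0) has moves —b→ v2
  v2 = 0 | 0 has moves (no moves)
Bisimilarity quotient blocks:
  B0 = {u0, v1}
  B1 = {u1, v2}
  B2 = {v0}
u0 ∈ B0, v0 ∈ B2 → different blocks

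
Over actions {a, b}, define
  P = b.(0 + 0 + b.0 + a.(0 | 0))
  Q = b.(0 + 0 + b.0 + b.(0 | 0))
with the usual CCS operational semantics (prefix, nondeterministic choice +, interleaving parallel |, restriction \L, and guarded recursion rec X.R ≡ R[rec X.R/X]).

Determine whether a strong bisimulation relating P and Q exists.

P's transition system — 4 states:
  u0 = b.(0 + 0 + b.0 + a.(0 | 0)) ⊢ ··b··> u1
  u1 = 0 + 0 + b.0 + a.(0 | 0) ⊢ ··a··> u2, ··b··> u3
  u2 = 0 | 0 ⊢ ∅
  u3 = 0 ⊢ ∅
Q's transition system — 4 states:
  v0 = b.(0 + 0 + b.0 + b.(0 | 0)) ⊢ ··b··> v1
  v1 = 0 + 0 + b.0 + b.(0 | 0) ⊢ ··b··> v2, ··b··> v3
  v2 = 0 ⊢ ∅
  v3 = 0 | 0 ⊢ ∅
Partition-refinement fixed point:
  B0 = {u0}
  B1 = {u1}
  B2 = {u2, u3, v2, v3}
  B3 = {v0}
  B4 = {v1}
u0 ∈ B0, v0 ∈ B3 → different blocks

not bisimilar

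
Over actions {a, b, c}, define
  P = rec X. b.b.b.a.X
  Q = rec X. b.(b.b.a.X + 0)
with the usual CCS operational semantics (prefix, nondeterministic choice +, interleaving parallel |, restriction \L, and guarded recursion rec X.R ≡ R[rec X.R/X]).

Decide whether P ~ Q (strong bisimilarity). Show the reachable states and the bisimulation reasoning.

LTS(P): 4 reachable states
  s0 = rec X. b.b.b.a.X | --b--▸ s1
  s1 = b.b.a.(rec X. b.b.b.a.X) | --b--▸ s2
  s2 = b.a.(rec X. b.b.b.a.X) | --b--▸ s3
  s3 = a.(rec X. b.b.b.a.X) | --a--▸ s0
LTS(Q): 4 reachable states
  t0 = rec X. b.(b.b.a.X + 0) | --b--▸ t1
  t1 = b.b.a.(rec X. b.(b.b.a.X + 0)) + 0 | --b--▸ t2
  t2 = b.a.(rec X. b.(b.b.a.X + 0)) | --b--▸ t3
  t3 = a.(rec X. b.(b.b.a.X + 0)) | --a--▸ t0
Partition-refinement fixed point:
  B0 = {s0, t0}
  B1 = {s1, t1}
  B2 = {s2, t2}
  B3 = {s3, t3}
s0 ∈ B0, t0 ∈ B0 → same block

P ~ Q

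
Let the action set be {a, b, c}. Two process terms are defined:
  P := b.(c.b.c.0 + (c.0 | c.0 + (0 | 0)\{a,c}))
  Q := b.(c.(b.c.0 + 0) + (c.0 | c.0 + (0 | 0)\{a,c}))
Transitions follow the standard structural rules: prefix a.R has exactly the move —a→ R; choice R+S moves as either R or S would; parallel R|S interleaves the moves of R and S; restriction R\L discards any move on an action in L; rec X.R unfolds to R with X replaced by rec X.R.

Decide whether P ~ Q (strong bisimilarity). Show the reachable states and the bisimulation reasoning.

P ~ Q

P's transition system — 8 states:
  m0 = b.(c.b.c.0 + (c.0 | c.0 + (0 | 0)\{a,c})) → ··b··> m1
  m1 = c.b.c.0 + (c.0 | c.0 + (0 | 0)\{a,c}) → ··c··> m2, ··c··> m3, ··c··> m4
  m2 = 0 | c.0 → ··c··> m5
  m3 = b.c.0 → ··b··> m6
  m4 = c.0 | 0 → ··c··> m5
  m5 = 0 | 0 → (no moves)
  m6 = c.0 → ··c··> m7
  m7 = 0 → (no moves)
Q's transition system — 8 states:
  n0 = b.(c.(b.c.0 + 0) + (c.0 | c.0 + (0 | 0)\{a,c})) → ··b··> n1
  n1 = c.(b.c.0 + 0) + (c.0 | c.0 + (0 | 0)\{a,c}) → ··c··> n2, ··c··> n3, ··c··> n4
  n2 = 0 | c.0 → ··c··> n5
  n3 = b.c.0 + 0 → ··b··> n6
  n4 = c.0 | 0 → ··c··> n5
  n5 = 0 | 0 → (no moves)
  n6 = c.0 → ··c··> n7
  n7 = 0 → (no moves)
Bisimilarity quotient blocks:
  B0 = {m0, n0}
  B1 = {m1, n1}
  B2 = {m2, m4, m6, n2, n4, n6}
  B3 = {m5, m7, n5, n7}
  B4 = {m3, n3}
m0 ∈ B0, n0 ∈ B0 → same block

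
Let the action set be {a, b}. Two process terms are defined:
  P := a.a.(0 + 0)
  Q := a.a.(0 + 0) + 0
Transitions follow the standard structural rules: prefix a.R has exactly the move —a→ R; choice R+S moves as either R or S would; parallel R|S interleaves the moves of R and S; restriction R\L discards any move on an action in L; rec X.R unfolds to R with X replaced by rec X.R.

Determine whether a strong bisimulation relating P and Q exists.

P's transition system — 3 states:
  p0 = a.a.(0 + 0) ⊢ —a→ p1
  p1 = a.(0 + 0) ⊢ —a→ p2
  p2 = 0 + 0 ⊢ (no moves)
Q's transition system — 3 states:
  q0 = a.a.(0 + 0) + 0 ⊢ —a→ q1
  q1 = a.(0 + 0) ⊢ —a→ q2
  q2 = 0 + 0 ⊢ (no moves)
Bisimilarity quotient blocks:
  B0 = {p0, q0}
  B1 = {p1, q1}
  B2 = {p2, q2}
p0 ∈ B0, q0 ∈ B0 → same block

bisimilar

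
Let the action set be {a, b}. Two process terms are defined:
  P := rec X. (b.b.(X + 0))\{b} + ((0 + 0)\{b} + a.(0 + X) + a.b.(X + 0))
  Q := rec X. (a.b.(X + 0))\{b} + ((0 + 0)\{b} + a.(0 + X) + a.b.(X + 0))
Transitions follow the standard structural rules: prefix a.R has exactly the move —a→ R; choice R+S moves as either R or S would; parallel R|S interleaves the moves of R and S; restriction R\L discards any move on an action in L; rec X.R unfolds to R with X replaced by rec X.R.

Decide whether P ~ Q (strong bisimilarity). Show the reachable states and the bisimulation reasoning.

P ≁ Q

Reachable graph of P (4 states):
  s0 = rec X. (b.b.(X + 0))\{b} + ((0 + 0)\{b} + a.(0 + X) + a.b.(X + 0)) | --a--▸ s1, --a--▸ s2
  s1 = 0 + (rec X. (b.b.(X + 0))\{b} + ((0 + 0)\{b} + a.(0 + X) + a.b.(X + 0))) | --a--▸ s1, --a--▸ s2
  s2 = b.((rec X. (b.b.(X + 0))\{b} + ((0 + 0)\{b} + a.(0 + X) + a.b.(X + 0))) + 0) | --b--▸ s3
  s3 = (rec X. (b.b.(X + 0))\{b} + ((0 + 0)\{b} + a.(0 + X) + a.b.(X + 0))) + 0 | --a--▸ s1, --a--▸ s2
Reachable graph of Q (5 states):
  t0 = rec X. (a.b.(X + 0))\{b} + ((0 + 0)\{b} + a.(0 + X) + a.b.(X + 0)) | --a--▸ t1, --a--▸ t2, --a--▸ t3
  t1 = (b.((rec X. (a.b.(X + 0))\{b} + ((0 + 0)\{b} + a.(0 + X) + a.b.(X + 0))) + 0))\{b} | ∅
  t2 = 0 + (rec X. (a.b.(X + 0))\{b} + ((0 + 0)\{b} + a.(0 + X) + a.b.(X + 0))) | --a--▸ t1, --a--▸ t2, --a--▸ t3
  t3 = b.((rec X. (a.b.(X + 0))\{b} + ((0 + 0)\{b} + a.(0 + X) + a.b.(X + 0))) + 0) | --b--▸ t4
  t4 = (rec X. (a.b.(X + 0))\{b} + ((0 + 0)\{b} + a.(0 + X) + a.b.(X + 0))) + 0 | --a--▸ t1, --a--▸ t2, --a--▸ t3
Coarsest stable partition (strong bisimilarity classes):
  B0 = {s0, s1, s3}
  B1 = {s2}
  B2 = {t0, t2, t4}
  B3 = {t1}
  B4 = {t3}
s0 ∈ B0, t0 ∈ B2 → different blocks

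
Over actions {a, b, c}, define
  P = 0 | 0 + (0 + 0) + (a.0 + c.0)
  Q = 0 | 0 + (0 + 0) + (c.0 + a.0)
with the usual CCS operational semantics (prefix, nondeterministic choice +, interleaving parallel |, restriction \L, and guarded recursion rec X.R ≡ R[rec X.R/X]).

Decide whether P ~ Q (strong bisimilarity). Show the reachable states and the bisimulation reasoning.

bisimilar

LTS(P): 2 reachable states
  m0 = 0 | 0 + (0 + 0) + (a.0 + c.0) → --a--▸ m1, --c--▸ m1
  m1 = 0 → stopped
LTS(Q): 2 reachable states
  n0 = 0 | 0 + (0 + 0) + (c.0 + a.0) → --a--▸ n1, --c--▸ n1
  n1 = 0 → stopped
Bisimilarity quotient blocks:
  B0 = {m0, n0}
  B1 = {m1, n1}
m0 ∈ B0, n0 ∈ B0 → same block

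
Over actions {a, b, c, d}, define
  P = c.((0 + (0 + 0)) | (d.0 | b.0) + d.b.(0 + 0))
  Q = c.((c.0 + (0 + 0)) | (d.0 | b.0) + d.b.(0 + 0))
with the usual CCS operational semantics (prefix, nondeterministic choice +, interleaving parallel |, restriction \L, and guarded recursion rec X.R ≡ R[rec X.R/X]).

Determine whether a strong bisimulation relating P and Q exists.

P's transition system — 7 states:
  m0 = c.((0 + (0 + 0)) | (d.0 | b.0) + d.b.(0 + 0)) has moves -c-> m1
  m1 = (0 + (0 + 0)) | (d.0 | b.0) + d.b.(0 + 0) has moves -b-> m2, -d-> m3, -d-> m4
  m2 = (0 + (0 + 0)) | (d.0 | 0) has moves -d-> m5
  m3 = (0 + (0 + 0)) | (0 | b.0) has moves -b-> m5
  m4 = b.(0 + 0) has moves -b-> m6
  m5 = (0 + (0 + 0)) | (0 | 0) has moves ∅
  m6 = 0 + 0 has moves ∅
Q's transition system — 11 states:
  n0 = c.((c.0 + (0 + 0)) | (d.0 | b.0) + d.b.(0 + 0)) has moves -c-> n1
  n1 = (c.0 + (0 + 0)) | (d.0 | b.0) + d.b.(0 + 0) has moves -b-> n2, -c-> n3, -d-> n4, -d-> n5
  n2 = (c.0 + (0 + 0)) | (d.0 | 0) has moves -c-> n6, -d-> n7
  n3 = 0 | (d.0 | b.0) has moves -b-> n6, -d-> n8
  n4 = (c.0 + (0 + 0)) | (0 | b.0) has moves -b-> n7, -c-> n8
  n5 = b.(0 + 0) has moves -b-> n9
  n6 = 0 | (d.0 | 0) has moves -d-> n10
  n7 = (c.0 + (0 + 0)) | (0 | 0) has moves -c-> n10
  n8 = 0 | (0 | b.0) has moves -b-> n10
  n9 = 0 + 0 has moves ∅
  n10 = 0 | (0 | 0) has moves ∅
Coarsest stable partition (strong bisimilarity classes):
  B0 = {m0}
  B1 = {m1, n3}
  B2 = {m3, m4, n5, n8}
  B3 = {m5, m6, n10, n9}
  B4 = {m2, n6}
  B5 = {n0}
  B6 = {n1}
  B7 = {n2}
  B8 = {n7}
  B9 = {n4}
m0 ∈ B0, n0 ∈ B5 → different blocks

not bisimilar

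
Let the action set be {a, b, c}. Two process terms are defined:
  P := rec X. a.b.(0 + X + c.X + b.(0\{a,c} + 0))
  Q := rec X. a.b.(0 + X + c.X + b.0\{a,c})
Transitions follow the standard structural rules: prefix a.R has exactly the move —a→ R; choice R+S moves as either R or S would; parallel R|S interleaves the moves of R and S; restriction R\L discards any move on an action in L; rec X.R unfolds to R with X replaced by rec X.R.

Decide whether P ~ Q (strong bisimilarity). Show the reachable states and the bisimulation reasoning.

Reachable graph of P (4 states):
  p0 = rec X. a.b.(0 + X + c.X + b.(0\{a,c} + 0)) → =a=> p1
  p1 = b.(0 + (rec X. a.b.(0 + X + c.X + b.(0\{a,c} + 0))) + c.(rec X. a.b.(0 + X + c.X + b.(0\{a,c} + 0))) + b.(0\{a,c} + 0)) → =b=> p2
  p2 = 0 + (rec X. a.b.(0 + X + c.X + b.(0\{a,c} + 0))) + c.(rec X. a.b.(0 + X + c.X + b.(0\{a,c} + 0))) + b.(0\{a,c} + 0) → =a=> p1, =b=> p3, =c=> p0
  p3 = 0\{a,c} + 0 → deadlocked
Reachable graph of Q (4 states):
  q0 = rec X. a.b.(0 + X + c.X + b.0\{a,c}) → =a=> q1
  q1 = b.(0 + (rec X. a.b.(0 + X + c.X + b.0\{a,c})) + c.(rec X. a.b.(0 + X + c.X + b.0\{a,c})) + b.0\{a,c}) → =b=> q2
  q2 = 0 + (rec X. a.b.(0 + X + c.X + b.0\{a,c})) + c.(rec X. a.b.(0 + X + c.X + b.0\{a,c})) + b.0\{a,c} → =a=> q1, =b=> q3, =c=> q0
  q3 = 0\{a,c} → deadlocked
Coarsest stable partition (strong bisimilarity classes):
  B0 = {p0, q0}
  B1 = {p1, q1}
  B2 = {p2, q2}
  B3 = {p3, q3}
p0 ∈ B0, q0 ∈ B0 → same block

P ~ Q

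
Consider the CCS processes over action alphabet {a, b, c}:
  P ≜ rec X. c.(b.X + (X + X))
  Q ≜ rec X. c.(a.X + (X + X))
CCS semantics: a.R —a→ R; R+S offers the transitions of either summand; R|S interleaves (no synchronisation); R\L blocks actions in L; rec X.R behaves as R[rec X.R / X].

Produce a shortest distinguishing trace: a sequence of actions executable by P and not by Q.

LTS(P): 2 reachable states
  m0 = rec X. c.(b.X + (X + X)) | —c→ m1
  m1 = b.(rec X. c.(b.X + (X + X))) + ((rec X. c.(b.X + (X + X))) + (rec X. c.(b.X + (X + X)))) | —b→ m0, —c→ m1
LTS(Q): 2 reachable states
  n0 = rec X. c.(a.X + (X + X)) | —c→ n1
  n1 = a.(rec X. c.(a.X + (X + X))) + ((rec X. c.(a.X + (X + X))) + (rec X. c.(a.X + (X + X)))) | —a→ n0, —c→ n1
Run σ = ⟨cb⟩ on P: start {m0}
  step 1 (c): {m1}
  step 2 (b): {m0}
  ✓ P
Run σ = ⟨cb⟩ on Q: start {n0}
  step 1 (c): {n1}
  step 2 (b): no successor for Q

cb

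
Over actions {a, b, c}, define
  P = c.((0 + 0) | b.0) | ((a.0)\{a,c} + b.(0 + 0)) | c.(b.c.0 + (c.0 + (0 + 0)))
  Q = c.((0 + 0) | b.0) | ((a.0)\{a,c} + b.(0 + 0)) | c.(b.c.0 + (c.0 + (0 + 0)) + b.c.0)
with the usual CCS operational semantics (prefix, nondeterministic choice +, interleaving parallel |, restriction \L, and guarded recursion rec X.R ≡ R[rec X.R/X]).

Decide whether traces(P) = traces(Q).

LTS(P): 24 reachable states
  m0 = c.((0 + 0) | b.0) | ((a.0)\{a,c} + b.(0 + 0)) | c.(b.c.0 + (c.0 + (0 + 0))) ⊢ --b--▸ m1, --c--▸ m2, --c--▸ m3
  m1 = c.((0 + 0) | b.0) | (0 + 0) | c.(b.c.0 + (c.0 + (0 + 0))) ⊢ --c--▸ m4, --c--▸ m5
  m2 = (0 + 0) | b.0 | ((a.0)\{a,c} + b.(0 + 0)) | c.(b.c.0 + (c.0 + (0 + 0))) ⊢ --b--▸ m4, --b--▸ m6, --c--▸ m7
  m3 = c.((0 + 0) | b.0) | ((a.0)\{a,c} + b.(0 + 0)) | (b.c.0 + (c.0 + (0 + 0))) ⊢ --b--▸ m5, --b--▸ m8, --c--▸ m7, --c--▸ m9
  m4 = (0 + 0) | b.0 | (0 + 0) | c.(b.c.0 + (c.0 + (0 + 0))) ⊢ --b--▸ m10, --c--▸ m11
  m5 = c.((0 + 0) | b.0) | (0 + 0) | (b.c.0 + (c.0 + (0 + 0))) ⊢ --b--▸ m12, --c--▸ m11, --c--▸ m13
  m6 = (0 + 0) | 0 | ((a.0)\{a,c} + b.(0 + 0)) | c.(b.c.0 + (c.0 + (0 + 0))) ⊢ --b--▸ m10, --c--▸ m14
  m7 = (0 + 0) | b.0 | ((a.0)\{a,c} + b.(0 + 0)) | (b.c.0 + (c.0 + (0 + 0))) ⊢ --b--▸ m11, --b--▸ m14, --b--▸ m15, --c--▸ m16
  m8 = c.((0 + 0) | b.0) | ((a.0)\{a,c} + b.(0 + 0)) | c.0 ⊢ --b--▸ m12, --c--▸ m15, --c--▸ m9
  m9 = c.((0 + 0) | b.0) | ((a.0)\{a,c} + b.(0 + 0)) | 0 ⊢ --b--▸ m13, --c--▸ m16
  m10 = (0 + 0) | 0 | (0 + 0) | c.(b.c.0 + (c.0 + (0 + 0))) ⊢ --c--▸ m17
  m11 = (0 + 0) | b.0 | (0 + 0) | (b.c.0 + (c.0 + (0 + 0))) ⊢ --b--▸ m17, --b--▸ m18, --c--▸ m19
  m12 = c.((0 + 0) | b.0) | (0 + 0) | c.0 ⊢ --c--▸ m13, --c--▸ m18
  m13 = c.((0 + 0) | b.0) | (0 + 0) | 0 ⊢ --c--▸ m19
  m14 = (0 + 0) | 0 | ((a.0)\{a,c} + b.(0 + 0)) | (b.c.0 + (c.0 + (0 + 0))) ⊢ --b--▸ m17, --b--▸ m20, --c--▸ m21
  m15 = (0 + 0) | b.0 | ((a.0)\{a,c} + b.(0 + 0)) | c.0 ⊢ --b--▸ m18, --b--▸ m20, --c--▸ m16
  m16 = (0 + 0) | b.0 | ((a.0)\{a,c} + b.(0 + 0)) | 0 ⊢ --b--▸ m19, --b--▸ m21
  m17 = (0 + 0) | 0 | (0 + 0) | (b.c.0 + (c.0 + (0 + 0))) ⊢ --b--▸ m22, --c--▸ m23
  m18 = (0 + 0) | b.0 | (0 + 0) | c.0 ⊢ --b--▸ m22, --c--▸ m19
  m19 = (0 + 0) | b.0 | (0 + 0) | 0 ⊢ --b--▸ m23
  m20 = (0 + 0) | 0 | ((a.0)\{a,c} + b.(0 + 0)) | c.0 ⊢ --b--▸ m22, --c--▸ m21
  m21 = (0 + 0) | 0 | ((a.0)\{a,c} + b.(0 + 0)) | 0 ⊢ --b--▸ m23
  m22 = (0 + 0) | 0 | (0 + 0) | c.0 ⊢ --c--▸ m23
  m23 = (0 + 0) | 0 | (0 + 0) | 0 ⊢ stopped
LTS(Q): 24 reachable states
  n0 = c.((0 + 0) | b.0) | ((a.0)\{a,c} + b.(0 + 0)) | c.(b.c.0 + (c.0 + (0 + 0)) + b.c.0) ⊢ --b--▸ n1, --c--▸ n2, --c--▸ n3
  n1 = c.((0 + 0) | b.0) | (0 + 0) | c.(b.c.0 + (c.0 + (0 + 0)) + b.c.0) ⊢ --c--▸ n4, --c--▸ n5
  n2 = (0 + 0) | b.0 | ((a.0)\{a,c} + b.(0 + 0)) | c.(b.c.0 + (c.0 + (0 + 0)) + b.c.0) ⊢ --b--▸ n4, --b--▸ n6, --c--▸ n7
  n3 = c.((0 + 0) | b.0) | ((a.0)\{a,c} + b.(0 + 0)) | (b.c.0 + (c.0 + (0 + 0)) + b.c.0) ⊢ --b--▸ n5, --b--▸ n8, --c--▸ n7, --c--▸ n9
  n4 = (0 + 0) | b.0 | (0 + 0) | c.(b.c.0 + (c.0 + (0 + 0)) + b.c.0) ⊢ --b--▸ n10, --c--▸ n11
  n5 = c.((0 + 0) | b.0) | (0 + 0) | (b.c.0 + (c.0 + (0 + 0)) + b.c.0) ⊢ --b--▸ n12, --c--▸ n11, --c--▸ n13
  n6 = (0 + 0) | 0 | ((a.0)\{a,c} + b.(0 + 0)) | c.(b.c.0 + (c.0 + (0 + 0)) + b.c.0) ⊢ --b--▸ n10, --c--▸ n14
  n7 = (0 + 0) | b.0 | ((a.0)\{a,c} + b.(0 + 0)) | (b.c.0 + (c.0 + (0 + 0)) + b.c.0) ⊢ --b--▸ n11, --b--▸ n14, --b--▸ n15, --c--▸ n16
  n8 = c.((0 + 0) | b.0) | ((a.0)\{a,c} + b.(0 + 0)) | c.0 ⊢ --b--▸ n12, --c--▸ n15, --c--▸ n9
  n9 = c.((0 + 0) | b.0) | ((a.0)\{a,c} + b.(0 + 0)) | 0 ⊢ --b--▸ n13, --c--▸ n16
  n10 = (0 + 0) | 0 | (0 + 0) | c.(b.c.0 + (c.0 + (0 + 0)) + b.c.0) ⊢ --c--▸ n17
  n11 = (0 + 0) | b.0 | (0 + 0) | (b.c.0 + (c.0 + (0 + 0)) + b.c.0) ⊢ --b--▸ n17, --b--▸ n18, --c--▸ n19
  n12 = c.((0 + 0) | b.0) | (0 + 0) | c.0 ⊢ --c--▸ n13, --c--▸ n18
  n13 = c.((0 + 0) | b.0) | (0 + 0) | 0 ⊢ --c--▸ n19
  n14 = (0 + 0) | 0 | ((a.0)\{a,c} + b.(0 + 0)) | (b.c.0 + (c.0 + (0 + 0)) + b.c.0) ⊢ --b--▸ n17, --b--▸ n20, --c--▸ n21
  n15 = (0 + 0) | b.0 | ((a.0)\{a,c} + b.(0 + 0)) | c.0 ⊢ --b--▸ n18, --b--▸ n20, --c--▸ n16
  n16 = (0 + 0) | b.0 | ((a.0)\{a,c} + b.(0 + 0)) | 0 ⊢ --b--▸ n19, --b--▸ n21
  n17 = (0 + 0) | 0 | (0 + 0) | (b.c.0 + (c.0 + (0 + 0)) + b.c.0) ⊢ --b--▸ n22, --c--▸ n23
  n18 = (0 + 0) | b.0 | (0 + 0) | c.0 ⊢ --b--▸ n22, --c--▸ n19
  n19 = (0 + 0) | b.0 | (0 + 0) | 0 ⊢ --b--▸ n23
  n20 = (0 + 0) | 0 | ((a.0)\{a,c} + b.(0 + 0)) | c.0 ⊢ --b--▸ n22, --c--▸ n21
  n21 = (0 + 0) | 0 | ((a.0)\{a,c} + b.(0 + 0)) | 0 ⊢ --b--▸ n23
  n22 = (0 + 0) | 0 | (0 + 0) | c.0 ⊢ --c--▸ n23
  n23 = (0 + 0) | 0 | (0 + 0) | 0 ⊢ stopped
Partition-refinement fixed point:
  B0 = {m0, n0}
  B1 = {m3, n3}
  B2 = {m9, n9}
  B3 = {m16, n16}
  B4 = {m19, m21, n19, n21}
  B5 = {m23, n23}
  B6 = {m13, n13}
  B7 = {m7, n7}
  B8 = {m15, n15}
  B9 = {m18, m20, n18, n20}
  B10 = {m22, n22}
  B11 = {m11, m14, n11, n14}
  B12 = {m17, n17}
  B13 = {m5, n5}
  B14 = {m12, n12}
  B15 = {m8, n8}
  B16 = {m2, n2}
  B17 = {m4, m6, n4, n6}
  B18 = {m10, n10}
  B19 = {m1, n1}
m0 ∈ B0, n0 ∈ B0 → same block
Bisimilar ⇒ trace-equivalent.

YES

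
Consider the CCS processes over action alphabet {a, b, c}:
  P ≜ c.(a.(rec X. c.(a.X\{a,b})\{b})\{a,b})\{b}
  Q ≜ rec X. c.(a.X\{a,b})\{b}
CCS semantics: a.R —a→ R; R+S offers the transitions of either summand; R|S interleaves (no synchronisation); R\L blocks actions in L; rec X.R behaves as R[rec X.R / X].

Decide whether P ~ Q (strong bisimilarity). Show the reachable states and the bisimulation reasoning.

P's transition system — 4 states:
  p0 = c.(a.(rec X. c.(a.X\{a,b})\{b})\{a,b})\{b} :: --c--▸ p1
  p1 = (a.(rec X. c.(a.X\{a,b})\{b})\{a,b})\{b} :: --a--▸ p2
  p2 = (rec X. c.(a.X\{a,b})\{b})\{a,b}\{b} :: --c--▸ p3
  p3 = (a.(rec X. c.(a.X\{a,b})\{b})\{a,b})\{b}\{a,b}\{b} :: deadlocked
Q's transition system — 4 states:
  q0 = rec X. c.(a.X\{a,b})\{b} :: --c--▸ q1
  q1 = (a.(rec X. c.(a.X\{a,b})\{b})\{a,b})\{b} :: --a--▸ q2
  q2 = (rec X. c.(a.X\{a,b})\{b})\{a,b}\{b} :: --c--▸ q3
  q3 = (a.(rec X. c.(a.X\{a,b})\{b})\{a,b})\{b}\{a,b}\{b} :: deadlocked
Bisimilarity quotient blocks:
  B0 = {p0, q0}
  B1 = {p1, q1}
  B2 = {p2, q2}
  B3 = {p3, q3}
p0 ∈ B0, q0 ∈ B0 → same block

P ~ Q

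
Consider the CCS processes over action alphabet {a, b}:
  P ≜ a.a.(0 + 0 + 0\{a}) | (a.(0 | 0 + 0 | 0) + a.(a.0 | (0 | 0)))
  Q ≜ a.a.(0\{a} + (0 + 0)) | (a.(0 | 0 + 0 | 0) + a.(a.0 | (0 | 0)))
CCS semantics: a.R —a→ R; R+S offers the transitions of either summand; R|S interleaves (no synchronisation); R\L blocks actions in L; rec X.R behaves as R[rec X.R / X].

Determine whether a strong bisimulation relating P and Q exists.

bisimilar

Reachable graph of P (12 states):
  s0 = a.a.(0 + 0 + 0\{a}) | (a.(0 | 0 + 0 | 0) + a.(a.0 | (0 | 0))) → —a→ s1, —a→ s2, —a→ s3
  s1 = a.(0 + 0 + 0\{a}) | (a.(0 | 0 + 0 | 0) + a.(a.0 | (0 | 0))) → —a→ s4, —a→ s5, —a→ s6
  s2 = a.a.(0 + 0 + 0\{a}) | (0 | 0 + 0 | 0) → —a→ s5
  s3 = a.a.(0 + 0 + 0\{a}) | (a.0 | (0 | 0)) → —a→ s6, —a→ s7
  s4 = (0 + 0 + 0\{a}) | (a.(0 | 0 + 0 | 0) + a.(a.0 | (0 | 0))) → —a→ s8, —a→ s9
  s5 = a.(0 + 0 + 0\{a}) | (0 | 0 + 0 | 0) → —a→ s8
  s6 = a.(0 + 0 + 0\{a}) | (a.0 | (0 | 0)) → —a→ s10, —a→ s9
  s7 = a.a.(0 + 0 + 0\{a}) | (0 | (0 | 0)) → —a→ s10
  s8 = (0 + 0 + 0\{a}) | (0 | 0 + 0 | 0) → stopped
  s9 = (0 + 0 + 0\{a}) | (a.0 | (0 | 0)) → —a→ s11
  s10 = a.(0 + 0 + 0\{a}) | (0 | (0 | 0)) → —a→ s11
  s11 = (0 + 0 + 0\{a}) | (0 | (0 | 0)) → stopped
Reachable graph of Q (12 states):
  t0 = a.a.(0\{a} + (0 + 0)) | (a.(0 | 0 + 0 | 0) + a.(a.0 | (0 | 0))) → —a→ t1, —a→ t2, —a→ t3
  t1 = a.(0\{a} + (0 + 0)) | (a.(0 | 0 + 0 | 0) + a.(a.0 | (0 | 0))) → —a→ t4, —a→ t5, —a→ t6
  t2 = a.a.(0\{a} + (0 + 0)) | (0 | 0 + 0 | 0) → —a→ t5
  t3 = a.a.(0\{a} + (0 + 0)) | (a.0 | (0 | 0)) → —a→ t6, —a→ t7
  t4 = (0\{a} + (0 + 0)) | (a.(0 | 0 + 0 | 0) + a.(a.0 | (0 | 0))) → —a→ t8, —a→ t9
  t5 = a.(0\{a} + (0 + 0)) | (0 | 0 + 0 | 0) → —a→ t8
  t6 = a.(0\{a} + (0 + 0)) | (a.0 | (0 | 0)) → —a→ t10, —a→ t9
  t7 = a.a.(0\{a} + (0 + 0)) | (0 | (0 | 0)) → —a→ t10
  t8 = (0\{a} + (0 + 0)) | (0 | 0 + 0 | 0) → stopped
  t9 = (0\{a} + (0 + 0)) | (a.0 | (0 | 0)) → —a→ t11
  t10 = a.(0\{a} + (0 + 0)) | (0 | (0 | 0)) → —a→ t11
  t11 = (0\{a} + (0 + 0)) | (0 | (0 | 0)) → stopped
Bisimilarity quotient blocks:
  B0 = {s0, t0}
  B1 = {s3, t3}
  B2 = {s2, s6, s7, t2, t6, t7}
  B3 = {s10, s5, s9, t10, t5, t9}
  B4 = {s11, s8, t11, t8}
  B5 = {s1, t1}
  B6 = {s4, t4}
s0 ∈ B0, t0 ∈ B0 → same block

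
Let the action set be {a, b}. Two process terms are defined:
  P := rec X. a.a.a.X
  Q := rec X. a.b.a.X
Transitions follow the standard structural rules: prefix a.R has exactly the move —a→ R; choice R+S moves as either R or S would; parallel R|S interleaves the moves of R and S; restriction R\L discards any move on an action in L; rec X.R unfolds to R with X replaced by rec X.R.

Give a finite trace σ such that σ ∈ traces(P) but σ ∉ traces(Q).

Reachable graph of P (3 states):
  u0 = rec X. a.a.a.X ⊢ ··a··> u1
  u1 = a.a.(rec X. a.a.a.X) ⊢ ··a··> u2
  u2 = a.(rec X. a.a.a.X) ⊢ ··a··> u0
Reachable graph of Q (3 states):
  v0 = rec X. a.b.a.X ⊢ ··a··> v1
  v1 = b.a.(rec X. a.b.a.X) ⊢ ··b··> v2
  v2 = a.(rec X. a.b.a.X) ⊢ ··a··> v0
Trace ⟨aa⟩ through P, begin at {u0}:
  step 1 (a): {u1}
  step 2 (a): {u2}
  — P admits the full trace.
Trace ⟨aa⟩ through Q, begin at {v0}:
  step 1 (a): {v1}
  step 2 (a): no successor for Q

aa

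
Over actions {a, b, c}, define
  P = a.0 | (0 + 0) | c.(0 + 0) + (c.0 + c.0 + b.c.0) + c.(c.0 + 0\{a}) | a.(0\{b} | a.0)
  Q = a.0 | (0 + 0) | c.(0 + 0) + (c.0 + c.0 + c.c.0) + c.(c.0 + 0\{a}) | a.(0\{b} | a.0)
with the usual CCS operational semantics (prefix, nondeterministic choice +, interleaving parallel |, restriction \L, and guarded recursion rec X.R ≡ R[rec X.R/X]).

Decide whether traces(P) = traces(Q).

NO — witness ⟨b⟩

LTS(P): 14 reachable states
  p0 = a.0 | (0 + 0) | c.(0 + 0) + (c.0 + c.0 + b.c.0) + c.(c.0 + 0\{a}) | a.(0\{b} | a.0) → ··a··> p1, ··a··> p2, ··b··> p3, ··c··> p4, ··c··> p5, ··c··> p6
  p1 = 0 | (0 + 0) | c.(0 + 0) → ··c··> p7
  p2 = c.(c.0 + 0\{a}) | (0\{b} | a.0) → ··a··> p8, ··c··> p9
  p3 = c.0 → ··c··> p5
  p4 = (c.0 + 0\{a}) | a.(0\{b} | a.0) → ··a··> p9, ··c··> p10
  p5 = 0 → deadlocked
  p6 = a.0 | (0 + 0) | (0 + 0) → ··a··> p7
  p7 = 0 | (0 + 0) | (0 + 0) → deadlocked
  p8 = c.(c.0 + 0\{a}) | (0\{b} | 0) → ··c··> p11
  p9 = (c.0 + 0\{a}) | (0\{b} | a.0) → ··a··> p11, ··c··> p12
  p10 = 0 | a.(0\{b} | a.0) → ··a··> p12
  p11 = (c.0 + 0\{a}) | (0\{b} | 0) → ··c··> p13
  p12 = 0 | (0\{b} | a.0) → ··a··> p13
  p13 = 0 | (0\{b} | 0) → deadlocked
LTS(Q): 14 reachable states
  q0 = a.0 | (0 + 0) | c.(0 + 0) + (c.0 + c.0 + c.c.0) + c.(c.0 + 0\{a}) | a.(0\{b} | a.0) → ··a··> q1, ··a··> q2, ··c··> q3, ··c··> q4, ··c··> q5, ··c··> q6
  q1 = 0 | (0 + 0) | c.(0 + 0) → ··c··> q7
  q2 = c.(c.0 + 0\{a}) | (0\{b} | a.0) → ··a··> q8, ··c··> q9
  q3 = (c.0 + 0\{a}) | a.(0\{b} | a.0) → ··a··> q9, ··c··> q10
  q4 = 0 → deadlocked
  q5 = a.0 | (0 + 0) | (0 + 0) → ··a··> q7
  q6 = c.0 → ··c··> q4
  q7 = 0 | (0 + 0) | (0 + 0) → deadlocked
  q8 = c.(c.0 + 0\{a}) | (0\{b} | 0) → ··c··> q11
  q9 = (c.0 + 0\{a}) | (0\{b} | a.0) → ··a··> q11, ··c··> q12
  q10 = 0 | a.(0\{b} | a.0) → ··a··> q12
  q11 = (c.0 + 0\{a}) | (0\{b} | 0) → ··c··> q13
  q12 = 0 | (0\{b} | a.0) → ··a··> q13
  q13 = 0 | (0\{b} | 0) → deadlocked
Run σ = ⟨b⟩ on P: start {p0}
  step 1 (b): {p3}
  ✓ P
Run σ = ⟨b⟩ on Q: start {q0}
  step 1 (b): ∅  — Q cannot continue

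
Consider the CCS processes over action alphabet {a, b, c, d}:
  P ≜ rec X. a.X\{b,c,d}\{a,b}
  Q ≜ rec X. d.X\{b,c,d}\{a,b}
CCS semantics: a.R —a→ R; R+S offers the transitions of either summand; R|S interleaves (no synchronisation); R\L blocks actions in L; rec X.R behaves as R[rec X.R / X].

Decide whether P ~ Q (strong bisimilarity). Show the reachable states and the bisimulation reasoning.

P's transition system — 2 states:
  p0 = rec X. a.X\{b,c,d}\{a,b} has moves --a--▸ p1
  p1 = (rec X. a.X\{b,c,d}\{a,b})\{b,c,d}\{a,b} has moves ·
Q's transition system — 2 states:
  q0 = rec X. d.X\{b,c,d}\{a,b} has moves --d--▸ q1
  q1 = (rec X. d.X\{b,c,d}\{a,b})\{b,c,d}\{a,b} has moves ·
Coarsest stable partition (strong bisimilarity classes):
  B0 = {p0}
  B1 = {p1, q1}
  B2 = {q0}
p0 ∈ B0, q0 ∈ B2 → different blocks

P ≁ Q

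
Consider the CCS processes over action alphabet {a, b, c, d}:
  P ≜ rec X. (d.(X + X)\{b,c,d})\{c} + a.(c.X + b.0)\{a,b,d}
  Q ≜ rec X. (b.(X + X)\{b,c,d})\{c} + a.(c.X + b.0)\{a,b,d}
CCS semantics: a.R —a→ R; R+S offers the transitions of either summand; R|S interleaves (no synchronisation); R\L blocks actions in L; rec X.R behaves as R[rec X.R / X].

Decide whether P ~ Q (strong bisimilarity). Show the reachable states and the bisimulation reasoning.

P's transition system — 5 states:
  p0 = rec X. (d.(X + X)\{b,c,d})\{c} + a.(c.X + b.0)\{a,b,d} ⊢ ··a··> p1, ··d··> p2
  p1 = (c.(rec X. (d.(X + X)\{b,c,d})\{c} + a.(c.X + b.0)\{a,b,d}) + b.0)\{a,b,d} ⊢ ··c··> p3
  p2 = ((rec X. (d.(X + X)\{b,c,d})\{c} + a.(c.X + b.0)\{a,b,d}) + (rec X. (d.(X + X)\{b,c,d})\{c} + a.(c.X + b.0)\{a,b,d}))\{b,c,d}\{c} ⊢ ··a··> p4
  p3 = (rec X. (d.(X + X)\{b,c,d})\{c} + a.(c.X + b.0)\{a,b,d})\{a,b,d} ⊢ stopped
  p4 = (c.(rec X. (d.(X + X)\{b,c,d})\{c} + a.(c.X + b.0)\{a,b,d}) + b.0)\{a,b,d}\{b,c,d}\{c} ⊢ stopped
Q's transition system — 5 states:
  q0 = rec X. (b.(X + X)\{b,c,d})\{c} + a.(c.X + b.0)\{a,b,d} ⊢ ··a··> q1, ··b··> q2
  q1 = (c.(rec X. (b.(X + X)\{b,c,d})\{c} + a.(c.X + b.0)\{a,b,d}) + b.0)\{a,b,d} ⊢ ··c··> q3
  q2 = ((rec X. (b.(X + X)\{b,c,d})\{c} + a.(c.X + b.0)\{a,b,d}) + (rec X. (b.(X + X)\{b,c,d})\{c} + a.(c.X + b.0)\{a,b,d}))\{b,c,d}\{c} ⊢ ··a··> q4
  q3 = (rec X. (b.(X + X)\{b,c,d})\{c} + a.(c.X + b.0)\{a,b,d})\{a,b,d} ⊢ stopped
  q4 = (c.(rec X. (b.(X + X)\{b,c,d})\{c} + a.(c.X + b.0)\{a,b,d}) + b.0)\{a,b,d}\{b,c,d}\{c} ⊢ stopped
Bisimilarity quotient blocks:
  B0 = {p0}
  B1 = {p1, q1}
  B2 = {p3, p4, q3, q4}
  B3 = {p2, q2}
  B4 = {q0}
p0 ∈ B0, q0 ∈ B4 → different blocks

P ≁ Q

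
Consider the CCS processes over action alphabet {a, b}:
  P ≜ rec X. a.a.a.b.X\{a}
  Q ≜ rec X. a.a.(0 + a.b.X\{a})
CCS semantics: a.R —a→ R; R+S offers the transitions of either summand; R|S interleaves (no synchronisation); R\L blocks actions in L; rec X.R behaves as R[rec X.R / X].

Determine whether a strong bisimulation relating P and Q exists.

YES

Reachable graph of P (5 states):
  m0 = rec X. a.a.a.b.X\{a} ⊢ -a-> m1
  m1 = a.a.b.(rec X. a.a.a.b.X\{a})\{a} ⊢ -a-> m2
  m2 = a.b.(rec X. a.a.a.b.X\{a})\{a} ⊢ -a-> m3
  m3 = b.(rec X. a.a.a.b.X\{a})\{a} ⊢ -b-> m4
  m4 = (rec X. a.a.a.b.X\{a})\{a} ⊢ (no moves)
Reachable graph of Q (5 states):
  n0 = rec X. a.a.(0 + a.b.X\{a}) ⊢ -a-> n1
  n1 = a.(0 + a.b.(rec X. a.a.(0 + a.b.X\{a}))\{a}) ⊢ -a-> n2
  n2 = 0 + a.b.(rec X. a.a.(0 + a.b.X\{a}))\{a} ⊢ -a-> n3
  n3 = b.(rec X. a.a.(0 + a.b.X\{a}))\{a} ⊢ -b-> n4
  n4 = (rec X. a.a.(0 + a.b.X\{a}))\{a} ⊢ (no moves)
Coarsest stable partition (strong bisimilarity classes):
  B0 = {m0, n0}
  B1 = {m1, n1}
  B2 = {m2, n2}
  B3 = {m3, n3}
  B4 = {m4, n4}
m0 ∈ B0, n0 ∈ B0 → same block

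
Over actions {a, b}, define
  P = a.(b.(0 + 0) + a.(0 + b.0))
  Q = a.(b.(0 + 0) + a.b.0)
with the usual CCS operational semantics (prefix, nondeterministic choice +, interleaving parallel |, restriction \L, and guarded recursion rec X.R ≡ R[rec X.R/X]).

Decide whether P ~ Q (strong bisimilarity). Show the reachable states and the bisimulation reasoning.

P's transition system — 5 states:
  u0 = a.(b.(0 + 0) + a.(0 + b.0)) → -a-> u1
  u1 = b.(0 + 0) + a.(0 + b.0) → -a-> u2, -b-> u3
  u2 = 0 + b.0 → -b-> u4
  u3 = 0 + 0 → stopped
  u4 = 0 → stopped
Q's transition system — 5 states:
  v0 = a.(b.(0 + 0) + a.b.0) → -a-> v1
  v1 = b.(0 + 0) + a.b.0 → -a-> v2, -b-> v3
  v2 = b.0 → -b-> v4
  v3 = 0 + 0 → stopped
  v4 = 0 → stopped
Bisimilarity quotient blocks:
  B0 = {u0, v0}
  B1 = {u1, v1}
  B2 = {u2, v2}
  B3 = {u3, u4, v3, v4}
u0 ∈ B0, v0 ∈ B0 → same block

bisimilar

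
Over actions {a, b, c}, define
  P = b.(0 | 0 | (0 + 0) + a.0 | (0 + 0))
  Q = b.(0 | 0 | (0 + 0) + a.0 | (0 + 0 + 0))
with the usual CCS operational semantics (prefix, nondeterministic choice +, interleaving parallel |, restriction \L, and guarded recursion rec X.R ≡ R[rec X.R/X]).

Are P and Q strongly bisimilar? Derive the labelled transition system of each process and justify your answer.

Reachable graph of P (3 states):
  p0 = b.(0 | 0 | (0 + 0) + a.0 | (0 + 0)) → ··b··> p1
  p1 = 0 | 0 | (0 + 0) + a.0 | (0 + 0) → ··a··> p2
  p2 = 0 | (0 + 0) → (no moves)
Reachable graph of Q (3 states):
  q0 = b.(0 | 0 | (0 + 0) + a.0 | (0 + 0 + 0)) → ··b··> q1
  q1 = 0 | 0 | (0 + 0) + a.0 | (0 + 0 + 0) → ··a··> q2
  q2 = 0 | (0 + 0 + 0) → (no moves)
Partition-refinement fixed point:
  B0 = {p0, q0}
  B1 = {p1, q1}
  B2 = {p2, q2}
p0 ∈ B0, q0 ∈ B0 → same block

P ~ Q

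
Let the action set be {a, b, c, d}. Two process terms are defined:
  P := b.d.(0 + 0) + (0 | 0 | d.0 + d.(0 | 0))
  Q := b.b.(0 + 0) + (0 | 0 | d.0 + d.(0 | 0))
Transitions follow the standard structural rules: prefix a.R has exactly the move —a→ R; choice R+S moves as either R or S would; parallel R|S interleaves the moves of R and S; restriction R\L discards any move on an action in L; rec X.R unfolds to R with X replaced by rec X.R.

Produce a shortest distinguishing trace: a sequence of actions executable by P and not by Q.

bd

LTS(P): 5 reachable states
  p0 = b.d.(0 + 0) + (0 | 0 | d.0 + d.(0 | 0)) has moves -b-> p1, -d-> p2, -d-> p3
  p1 = d.(0 + 0) has moves -d-> p4
  p2 = 0 | 0 has moves stopped
  p3 = 0 | 0 | 0 has moves stopped
  p4 = 0 + 0 has moves stopped
LTS(Q): 5 reachable states
  q0 = b.b.(0 + 0) + (0 | 0 | d.0 + d.(0 | 0)) has moves -b-> q1, -d-> q2, -d-> q3
  q1 = b.(0 + 0) has moves -b-> q4
  q2 = 0 | 0 has moves stopped
  q3 = 0 | 0 | 0 has moves stopped
  q4 = 0 + 0 has moves stopped
Executing bd from P (initial set {p0}):
  [1] b ⇒ {p1}
  [2] d ⇒ {p4}
  ✓ P
Executing bd from Q (initial set {q0}):
  [1] b ⇒ {q1}
  [2] d ⇒ ∅  — Q cannot continue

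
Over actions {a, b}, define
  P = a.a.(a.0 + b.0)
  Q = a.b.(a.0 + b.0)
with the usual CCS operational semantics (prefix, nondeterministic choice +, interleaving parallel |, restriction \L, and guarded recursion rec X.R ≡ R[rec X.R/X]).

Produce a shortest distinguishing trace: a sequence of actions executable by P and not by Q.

aa

LTS(P): 4 reachable states
  m0 = a.a.(a.0 + b.0) | --a--▸ m1
  m1 = a.(a.0 + b.0) | --a--▸ m2
  m2 = a.0 + b.0 | --a--▸ m3, --b--▸ m3
  m3 = 0 | ∅
LTS(Q): 4 reachable states
  n0 = a.b.(a.0 + b.0) | --a--▸ n1
  n1 = b.(a.0 + b.0) | --b--▸ n2
  n2 = a.0 + b.0 | --a--▸ n3, --b--▸ n3
  n3 = 0 | ∅
Run σ = ⟨aa⟩ on P: start {m0}
  step 1 (a): {m1}
  step 2 (a): {m2}
  P completes σ.
Run σ = ⟨aa⟩ on Q: start {n0}
  step 1 (a): {n1}
  step 2 (a): no successor for Q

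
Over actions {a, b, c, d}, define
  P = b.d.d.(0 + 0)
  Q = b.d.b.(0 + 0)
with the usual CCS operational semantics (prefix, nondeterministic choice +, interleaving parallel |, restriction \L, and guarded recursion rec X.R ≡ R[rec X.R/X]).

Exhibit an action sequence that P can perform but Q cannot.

bdd

LTS(P): 4 reachable states
  m0 = b.d.d.(0 + 0) ⊢ ··b··> m1
  m1 = d.d.(0 + 0) ⊢ ··d··> m2
  m2 = d.(0 + 0) ⊢ ··d··> m3
  m3 = 0 + 0 ⊢ (no moves)
LTS(Q): 4 reachable states
  n0 = b.d.b.(0 + 0) ⊢ ··b··> n1
  n1 = d.b.(0 + 0) ⊢ ··d··> n2
  n2 = b.(0 + 0) ⊢ ··b··> n3
  n3 = 0 + 0 ⊢ (no moves)
Run σ = ⟨bdd⟩ on P: start {m0}
  step 1 (b): {m1}
  step 2 (d): {m2}
  step 3 (d): {m3}
  ✓ P
Run σ = ⟨bdd⟩ on Q: start {n0}
  step 1 (b): {n1}
  step 2 (d): {n2}
  step 3 (d): no successor for Q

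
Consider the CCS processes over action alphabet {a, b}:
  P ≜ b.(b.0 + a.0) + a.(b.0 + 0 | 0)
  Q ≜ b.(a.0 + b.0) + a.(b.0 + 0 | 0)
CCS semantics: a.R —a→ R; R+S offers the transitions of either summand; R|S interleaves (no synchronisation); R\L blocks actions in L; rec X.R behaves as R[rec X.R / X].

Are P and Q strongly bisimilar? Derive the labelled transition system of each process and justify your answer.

Reachable graph of P (4 states):
  p0 = b.(b.0 + a.0) + a.(b.0 + 0 | 0) → -a-> p1, -b-> p2
  p1 = b.0 + 0 | 0 → -b-> p3
  p2 = b.0 + a.0 → -a-> p3, -b-> p3
  p3 = 0 → ·
Reachable graph of Q (4 states):
  q0 = b.(a.0 + b.0) + a.(b.0 + 0 | 0) → -a-> q1, -b-> q2
  q1 = b.0 + 0 | 0 → -b-> q3
  q2 = a.0 + b.0 → -a-> q3, -b-> q3
  q3 = 0 → ·
Partition-refinement fixed point:
  B0 = {p0, q0}
  B1 = {p1, q1}
  B2 = {p3, q3}
  B3 = {p2, q2}
p0 ∈ B0, q0 ∈ B0 → same block

P ~ Q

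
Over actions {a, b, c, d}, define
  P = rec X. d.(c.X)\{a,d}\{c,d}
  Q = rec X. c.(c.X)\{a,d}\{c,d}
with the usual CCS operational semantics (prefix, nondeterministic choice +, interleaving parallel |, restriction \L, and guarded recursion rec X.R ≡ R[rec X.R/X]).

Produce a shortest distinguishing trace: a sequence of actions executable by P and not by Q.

d

P's transition system — 2 states:
  u0 = rec X. d.(c.X)\{a,d}\{c,d} | ··d··> u1
  u1 = (c.(rec X. d.(c.X)\{a,d}\{c,d}))\{a,d}\{c,d} | ·
Q's transition system — 2 states:
  v0 = rec X. c.(c.X)\{a,d}\{c,d} | ··c··> v1
  v1 = (c.(rec X. c.(c.X)\{a,d}\{c,d}))\{a,d}\{c,d} | ·
Run σ = ⟨d⟩ on P: start {u0}
  after d @ step 1: {u1}
  P completes σ.
Run σ = ⟨d⟩ on Q: start {v0}
  after d @ step 1: ∅  — Q cannot continue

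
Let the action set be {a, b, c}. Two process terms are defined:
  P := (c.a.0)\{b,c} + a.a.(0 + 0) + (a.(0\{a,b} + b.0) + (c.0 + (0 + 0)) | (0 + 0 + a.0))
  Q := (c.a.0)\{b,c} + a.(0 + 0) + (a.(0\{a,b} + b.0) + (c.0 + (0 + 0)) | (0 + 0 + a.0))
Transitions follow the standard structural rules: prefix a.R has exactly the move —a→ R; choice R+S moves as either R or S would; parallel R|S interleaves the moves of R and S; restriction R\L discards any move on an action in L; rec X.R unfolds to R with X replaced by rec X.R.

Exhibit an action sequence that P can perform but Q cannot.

Reachable graph of P (8 states):
  m0 = (c.a.0)\{b,c} + a.a.(0 + 0) + (a.(0\{a,b} + b.0) + (c.0 + (0 + 0)) | (0 + 0 + a.0)) → --a--▸ m1, --a--▸ m2, --a--▸ m3, --c--▸ m4
  m1 = (c.0 + (0 + 0)) | 0 → --c--▸ m5
  m2 = 0\{a,b} + b.0 → --b--▸ m6
  m3 = a.(0 + 0) → --a--▸ m7
  m4 = 0 | (0 + 0 + a.0) → --a--▸ m5
  m5 = 0 | 0 → ∅
  m6 = 0 → ∅
  m7 = 0 + 0 → ∅
Reachable graph of Q (7 states):
  n0 = (c.a.0)\{b,c} + a.(0 + 0) + (a.(0\{a,b} + b.0) + (c.0 + (0 + 0)) | (0 + 0 + a.0)) → --a--▸ n1, --a--▸ n2, --a--▸ n3, --c--▸ n4
  n1 = (c.0 + (0 + 0)) | 0 → --c--▸ n5
  n2 = 0 + 0 → ∅
  n3 = 0\{a,b} + b.0 → --b--▸ n6
  n4 = 0 | (0 + 0 + a.0) → --a--▸ n5
  n5 = 0 | 0 → ∅
  n6 = 0 → ∅
Trace ⟨aa⟩ through P, begin at {m0}:
  after a @ step 1: {m1, m2, m3}
  after a @ step 2: {m7}
  ✓ P
Trace ⟨aa⟩ through Q, begin at {n0}:
  after a @ step 1: {n1, n2, n3}
  after a @ step 2: no successor for Q

aa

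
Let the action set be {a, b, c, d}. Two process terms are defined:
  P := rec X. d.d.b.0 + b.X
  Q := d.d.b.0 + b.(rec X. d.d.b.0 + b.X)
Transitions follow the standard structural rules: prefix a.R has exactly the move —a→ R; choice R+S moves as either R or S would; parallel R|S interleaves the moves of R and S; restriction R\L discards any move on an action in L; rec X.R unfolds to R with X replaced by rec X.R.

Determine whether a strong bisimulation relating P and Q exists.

Reachable graph of P (4 states):
  u0 = rec X. d.d.b.0 + b.X :: ··b··> u0, ··d··> u1
  u1 = d.b.0 :: ··d··> u2
  u2 = b.0 :: ··b··> u3
  u3 = 0 :: stopped
Reachable graph of Q (5 states):
  v0 = d.d.b.0 + b.(rec X. d.d.b.0 + b.X) :: ··b··> v1, ··d··> v2
  v1 = rec X. d.d.b.0 + b.X :: ··b··> v1, ··d··> v2
  v2 = d.b.0 :: ··d··> v3
  v3 = b.0 :: ··b··> v4
  v4 = 0 :: stopped
Coarsest stable partition (strong bisimilarity classes):
  B0 = {u0, v0, v1}
  B1 = {u1, v2}
  B2 = {u2, v3}
  B3 = {u3, v4}
u0 ∈ B0, v0 ∈ B0 → same block

bisimilar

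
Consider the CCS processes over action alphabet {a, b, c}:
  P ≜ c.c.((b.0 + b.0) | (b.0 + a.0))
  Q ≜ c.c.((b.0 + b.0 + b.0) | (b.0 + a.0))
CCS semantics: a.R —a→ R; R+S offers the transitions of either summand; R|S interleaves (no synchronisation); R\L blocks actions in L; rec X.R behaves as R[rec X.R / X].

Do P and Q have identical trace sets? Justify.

Reachable graph of P (6 states):
  m0 = c.c.((b.0 + b.0) | (b.0 + a.0)) | =c=> m1
  m1 = c.((b.0 + b.0) | (b.0 + a.0)) | =c=> m2
  m2 = (b.0 + b.0) | (b.0 + a.0) | =a=> m3, =b=> m3, =b=> m4
  m3 = (b.0 + b.0) | 0 | =b=> m5
  m4 = 0 | (b.0 + a.0) | =a=> m5, =b=> m5
  m5 = 0 | 0 | ∅
Reachable graph of Q (6 states):
  n0 = c.c.((b.0 + b.0 + b.0) | (b.0 + a.0)) | =c=> n1
  n1 = c.((b.0 + b.0 + b.0) | (b.0 + a.0)) | =c=> n2
  n2 = (b.0 + b.0 + b.0) | (b.0 + a.0) | =a=> n3, =b=> n3, =b=> n4
  n3 = (b.0 + b.0 + b.0) | 0 | =b=> n5
  n4 = 0 | (b.0 + a.0) | =a=> n5, =b=> n5
  n5 = 0 | 0 | ∅
Coarsest stable partition (strong bisimilarity classes):
  B0 = {m0, n0}
  B1 = {m1, n1}
  B2 = {m2, n2}
  B3 = {m3, n3}
  B4 = {m5, n5}
  B5 = {m4, n4}
m0 ∈ B0, n0 ∈ B0 → same block
Bisimilar ⇒ trace-equivalent.

YES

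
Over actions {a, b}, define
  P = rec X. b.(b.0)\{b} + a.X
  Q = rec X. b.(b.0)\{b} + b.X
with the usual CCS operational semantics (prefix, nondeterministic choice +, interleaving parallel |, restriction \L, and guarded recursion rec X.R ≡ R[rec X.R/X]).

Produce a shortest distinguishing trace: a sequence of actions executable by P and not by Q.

a

LTS(P): 2 reachable states
  s0 = rec X. b.(b.0)\{b} + a.X → -a-> s0, -b-> s1
  s1 = (b.0)\{b} → (no moves)
LTS(Q): 2 reachable states
  t0 = rec X. b.(b.0)\{b} + b.X → -b-> t0, -b-> t1
  t1 = (b.0)\{b} → (no moves)
Run σ = ⟨a⟩ on P: start {s0}
  step 1 (a): {s0}
  ✓ P
Run σ = ⟨a⟩ on Q: start {t0}
  step 1 (a): ∅  — Q cannot continue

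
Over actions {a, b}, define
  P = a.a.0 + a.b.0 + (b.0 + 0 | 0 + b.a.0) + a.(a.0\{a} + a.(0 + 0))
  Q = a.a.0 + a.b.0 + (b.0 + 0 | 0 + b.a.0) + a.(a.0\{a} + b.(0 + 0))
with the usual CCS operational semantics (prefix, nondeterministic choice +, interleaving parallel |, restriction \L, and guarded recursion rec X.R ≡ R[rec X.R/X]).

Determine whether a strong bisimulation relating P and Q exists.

P's transition system — 7 states:
  u0 = a.a.0 + a.b.0 + (b.0 + 0 | 0 + b.a.0) + a.(a.0\{a} + a.(0 + 0)) has moves --a--▸ u1, --a--▸ u2, --a--▸ u3, --b--▸ u1, --b--▸ u4
  u1 = a.0 has moves --a--▸ u4
  u2 = a.0\{a} + a.(0 + 0) has moves --a--▸ u5, --a--▸ u6
  u3 = b.0 has moves --b--▸ u4
  u4 = 0 has moves stopped
  u5 = 0 + 0 has moves stopped
  u6 = 0\{a} has moves stopped
Q's transition system — 7 states:
  v0 = a.a.0 + a.b.0 + (b.0 + 0 | 0 + b.a.0) + a.(a.0\{a} + b.(0 + 0)) has moves --a--▸ v1, --a--▸ v2, --a--▸ v3, --b--▸ v1, --b--▸ v4
  v1 = a.0 has moves --a--▸ v4
  v2 = a.0\{a} + b.(0 + 0) has moves --a--▸ v5, --b--▸ v6
  v3 = b.0 has moves --b--▸ v4
  v4 = 0 has moves stopped
  v5 = 0\{a} has moves stopped
  v6 = 0 + 0 has moves stopped
Partition-refinement fixed point:
  B0 = {u0}
  B1 = {u1, u2, v1}
  B2 = {u4, u5, u6, v4, v5, v6}
  B3 = {u3, v3}
  B4 = {v0}
  B5 = {v2}
u0 ∈ B0, v0 ∈ B4 → different blocks

not bisimilar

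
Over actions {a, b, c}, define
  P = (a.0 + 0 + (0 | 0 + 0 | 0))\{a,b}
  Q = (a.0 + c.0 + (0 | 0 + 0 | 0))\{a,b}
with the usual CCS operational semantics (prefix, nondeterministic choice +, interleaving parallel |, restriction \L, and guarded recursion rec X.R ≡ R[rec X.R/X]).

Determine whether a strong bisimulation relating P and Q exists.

P's transition system — 1 states:
  m0 = (a.0 + 0 + (0 | 0 + 0 | 0))\{a,b} | deadlocked
Q's transition system — 2 states:
  n0 = (a.0 + c.0 + (0 | 0 + 0 | 0))\{a,b} | -c-> n1
  n1 = 0\{a,b} | deadlocked
Bisimilarity quotient blocks:
  B0 = {m0, n1}
  B1 = {n0}
m0 ∈ B0, n0 ∈ B1 → different blocks

NO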